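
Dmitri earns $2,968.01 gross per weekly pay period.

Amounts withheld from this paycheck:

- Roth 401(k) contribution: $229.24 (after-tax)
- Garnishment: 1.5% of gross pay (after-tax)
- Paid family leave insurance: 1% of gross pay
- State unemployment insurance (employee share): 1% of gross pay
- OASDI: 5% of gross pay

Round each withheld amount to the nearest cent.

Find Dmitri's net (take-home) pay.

OASDI: $2,968.01 × 0.05 = $148.40
Paid family leave insurance: $2,968.01 × 0.01 = $29.68
State unemployment insurance (employee share): $2,968.01 × 0.01 = $29.68
Roth 401(k) contribution: $229.24
Garnishment: $2,968.01 × 0.015 = $44.52
Total deductions = $148.40 + $29.68 + $29.68 + $229.24 + $44.52 = $481.52
Net pay = $2,968.01 − $481.52 = $2,486.49

$2,486.49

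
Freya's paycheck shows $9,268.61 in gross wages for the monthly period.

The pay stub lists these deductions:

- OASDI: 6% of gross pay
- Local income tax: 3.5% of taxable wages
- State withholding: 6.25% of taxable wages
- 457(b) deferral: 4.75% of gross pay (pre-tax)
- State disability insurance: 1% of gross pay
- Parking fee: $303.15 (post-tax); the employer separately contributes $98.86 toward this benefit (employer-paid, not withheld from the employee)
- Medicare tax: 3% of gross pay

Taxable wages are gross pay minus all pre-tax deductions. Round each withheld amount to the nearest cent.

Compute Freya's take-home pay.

457(b) deferral: $9,268.61 × 0.0475 = $440.26
Taxable wages = $9,268.61 − $440.26 = $8,828.35
State withholding: $8,828.35 × 0.0625 = $551.77
Local income tax: $8,828.35 × 0.035 = $308.99
State disability insurance: $9,268.61 × 0.01 = $92.69
Medicare tax: $9,268.61 × 0.03 = $278.06
OASDI: $9,268.61 × 0.06 = $556.12
Parking fee: $303.15
(Employer's $98.86 toward parking fee is not withheld from the employee.)
Total deductions = $440.26 + $551.77 + $308.99 + $92.69 + $278.06 + $556.12 + $303.15 = $2,531.04
Net pay = $9,268.61 − $2,531.04 = $6,737.57

$6,737.57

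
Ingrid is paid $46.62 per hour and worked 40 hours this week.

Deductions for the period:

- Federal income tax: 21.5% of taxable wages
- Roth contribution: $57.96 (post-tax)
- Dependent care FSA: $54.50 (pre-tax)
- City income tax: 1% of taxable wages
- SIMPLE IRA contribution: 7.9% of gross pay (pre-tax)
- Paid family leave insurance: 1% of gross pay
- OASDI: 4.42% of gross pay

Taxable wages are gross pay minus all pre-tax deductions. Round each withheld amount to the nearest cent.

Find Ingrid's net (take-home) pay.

Gross pay: 40 × $46.62 = $1864.80
SIMPLE IRA contribution: $1864.80 × 0.079 = $147.32
Dependent care FSA: $54.50
Pre-tax total = $147.32 + $54.50 = $201.82
Taxable wages = $1864.80 − $201.82 = $1662.98
Federal income tax: $1662.98 × 0.215 = $357.54
City income tax: $1662.98 × 0.01 = $16.63
OASDI: $1864.80 × 0.0442 = $82.42
Paid family leave insurance: $1864.80 × 0.01 = $18.65
Roth contribution: $57.96
Total deductions = $147.32 + $54.50 + $357.54 + $16.63 + $82.42 + $18.65 + $57.96 = $735.02
Net pay = $1864.80 − $735.02 = $1129.78

$1129.78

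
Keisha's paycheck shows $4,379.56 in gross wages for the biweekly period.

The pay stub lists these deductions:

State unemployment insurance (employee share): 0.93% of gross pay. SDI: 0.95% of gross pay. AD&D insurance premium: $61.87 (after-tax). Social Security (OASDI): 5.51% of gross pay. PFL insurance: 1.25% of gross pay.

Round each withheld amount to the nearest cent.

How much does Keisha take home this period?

$3,939.30

PFL insurance: $4,379.56 × 0.0125 = $54.74
State unemployment insurance (employee share): $4,379.56 × 0.0093 = $40.73
Social Security (OASDI): $4,379.56 × 0.0551 = $241.31
SDI: $4,379.56 × 0.0095 = $41.61
AD&D insurance premium: $61.87
Total deductions = $54.74 + $40.73 + $241.31 + $41.61 + $61.87 = $440.26
Net pay = $4,379.56 − $440.26 = $3,939.30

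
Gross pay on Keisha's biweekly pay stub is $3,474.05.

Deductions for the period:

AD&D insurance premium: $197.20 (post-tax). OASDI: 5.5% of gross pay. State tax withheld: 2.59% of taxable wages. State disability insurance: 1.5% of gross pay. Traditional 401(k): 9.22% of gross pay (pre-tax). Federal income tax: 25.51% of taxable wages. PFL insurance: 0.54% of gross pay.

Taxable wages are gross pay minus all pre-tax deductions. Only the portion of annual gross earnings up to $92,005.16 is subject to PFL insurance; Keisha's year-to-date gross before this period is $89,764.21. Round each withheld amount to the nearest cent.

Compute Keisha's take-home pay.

$1,815.06

Traditional 401(k): $3,474.05 × 0.0922 = $320.31
Taxable wages = $3,474.05 − $320.31 = $3,153.74
Federal income tax: $3,153.74 × 0.2551 = $804.52
State tax withheld: $3,153.74 × 0.0259 = $81.68
OASDI: $3,474.05 × 0.055 = $191.07
PFL insurance: only $92,005.16 − $89,764.21 = $2,240.95 of this check is subject → $2,240.95 × 0.0054 = $12.10
State disability insurance: $3,474.05 × 0.015 = $52.11
AD&D insurance premium: $197.20
Total deductions = $320.31 + $804.52 + $81.68 + $191.07 + $12.10 + $52.11 + $197.20 = $1,658.99
Net pay = $3,474.05 − $1,658.99 = $1,815.06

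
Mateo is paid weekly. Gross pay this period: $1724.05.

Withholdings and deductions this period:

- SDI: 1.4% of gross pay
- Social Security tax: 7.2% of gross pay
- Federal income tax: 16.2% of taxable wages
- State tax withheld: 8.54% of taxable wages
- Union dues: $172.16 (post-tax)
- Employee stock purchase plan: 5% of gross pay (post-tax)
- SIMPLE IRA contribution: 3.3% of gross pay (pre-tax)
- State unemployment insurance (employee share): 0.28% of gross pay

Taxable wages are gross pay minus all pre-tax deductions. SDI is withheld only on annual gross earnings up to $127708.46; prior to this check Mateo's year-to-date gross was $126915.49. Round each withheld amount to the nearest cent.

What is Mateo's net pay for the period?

$856.28

SIMPLE IRA contribution: $1724.05 × 0.033 = $56.89
Taxable wages = $1724.05 − $56.89 = $1667.16
State tax withheld: $1667.16 × 0.0854 = $142.38
Federal income tax: $1667.16 × 0.162 = $270.08
State unemployment insurance (employee share): $1724.05 × 0.0028 = $4.83
SDI: only $127708.46 − $126915.49 = $792.97 of this check is subject → $792.97 × 0.014 = $11.10
Social Security tax: $1724.05 × 0.072 = $124.13
Union dues: $172.16
Employee stock purchase plan: $1724.05 × 0.05 = $86.20
Total deductions = $56.89 + $142.38 + $270.08 + $4.83 + $11.10 + $124.13 + $172.16 + $86.20 = $867.77
Net pay = $1724.05 − $867.77 = $856.28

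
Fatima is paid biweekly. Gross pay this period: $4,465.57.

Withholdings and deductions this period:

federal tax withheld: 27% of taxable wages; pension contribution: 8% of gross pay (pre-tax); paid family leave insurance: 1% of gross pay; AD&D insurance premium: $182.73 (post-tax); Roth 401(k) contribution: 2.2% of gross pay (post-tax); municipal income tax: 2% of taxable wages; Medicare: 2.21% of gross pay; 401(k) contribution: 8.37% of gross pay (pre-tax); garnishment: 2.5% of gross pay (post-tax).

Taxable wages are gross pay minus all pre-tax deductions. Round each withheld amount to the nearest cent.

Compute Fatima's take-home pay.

$2,115.57

Pension contribution: $4,465.57 × 0.08 = $357.25
401(k) contribution: $4,465.57 × 0.0837 = $373.77
Pre-tax total = $357.25 + $373.77 = $731.02
Taxable wages = $4,465.57 − $731.02 = $3,734.55
Federal tax withheld: $3,734.55 × 0.27 = $1,008.33
Municipal income tax: $3,734.55 × 0.02 = $74.69
Medicare: $4,465.57 × 0.0221 = $98.69
Paid family leave insurance: $4,465.57 × 0.01 = $44.66
AD&D insurance premium: $182.73
Garnishment: $4,465.57 × 0.025 = $111.64
Roth 401(k) contribution: $4,465.57 × 0.022 = $98.24
Total deductions = $357.25 + $373.77 + $1,008.33 + $74.69 + $98.69 + $44.66 + $182.73 + $111.64 + $98.24 = $2,350.00
Net pay = $4,465.57 − $2,350.00 = $2,115.57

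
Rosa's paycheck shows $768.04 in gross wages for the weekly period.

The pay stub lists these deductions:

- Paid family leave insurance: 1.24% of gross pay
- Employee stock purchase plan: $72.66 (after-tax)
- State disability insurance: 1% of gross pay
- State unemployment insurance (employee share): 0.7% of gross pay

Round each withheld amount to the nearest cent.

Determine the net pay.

$672.80

State disability insurance: $768.04 × 0.01 = $7.68
Paid family leave insurance: $768.04 × 0.0124 = $9.52
State unemployment insurance (employee share): $768.04 × 0.007 = $5.38
Employee stock purchase plan: $72.66
Total deductions = $7.68 + $9.52 + $5.38 + $72.66 = $95.24
Net pay = $768.04 − $95.24 = $672.80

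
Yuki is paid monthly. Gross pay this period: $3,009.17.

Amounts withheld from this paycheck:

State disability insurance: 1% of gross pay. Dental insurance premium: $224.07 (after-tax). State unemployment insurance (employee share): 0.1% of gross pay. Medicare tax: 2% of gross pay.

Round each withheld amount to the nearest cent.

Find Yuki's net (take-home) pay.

State unemployment insurance (employee share): $3,009.17 × 0.001 = $3.01
State disability insurance: $3,009.17 × 0.01 = $30.09
Medicare tax: $3,009.17 × 0.02 = $60.18
Dental insurance premium: $224.07
Total deductions = $3.01 + $30.09 + $60.18 + $224.07 = $317.35
Net pay = $3,009.17 − $317.35 = $2,691.82

$2,691.82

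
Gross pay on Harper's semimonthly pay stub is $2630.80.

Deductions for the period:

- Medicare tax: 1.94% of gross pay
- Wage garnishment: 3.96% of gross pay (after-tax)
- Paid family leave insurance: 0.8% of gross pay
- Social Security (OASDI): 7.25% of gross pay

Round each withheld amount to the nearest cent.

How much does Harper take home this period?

Paid family leave insurance: $2630.80 × 0.008 = $21.05
Medicare tax: $2630.80 × 0.0194 = $51.04
Social Security (OASDI): $2630.80 × 0.0725 = $190.73
Wage garnishment: $2630.80 × 0.0396 = $104.18
Total deductions = $21.05 + $51.04 + $190.73 + $104.18 = $367.00
Net pay = $2630.80 − $367.00 = $2263.80

$2263.80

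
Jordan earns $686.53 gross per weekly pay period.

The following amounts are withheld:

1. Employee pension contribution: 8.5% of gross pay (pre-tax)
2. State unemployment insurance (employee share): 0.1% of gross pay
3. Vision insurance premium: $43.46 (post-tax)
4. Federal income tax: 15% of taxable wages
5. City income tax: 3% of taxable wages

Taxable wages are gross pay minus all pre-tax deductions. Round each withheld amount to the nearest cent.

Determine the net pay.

Employee pension contribution: $686.53 × 0.085 = $58.36
Taxable wages = $686.53 − $58.36 = $628.17
Federal income tax: $628.17 × 0.15 = $94.23
City income tax: $628.17 × 0.03 = $18.85
State unemployment insurance (employee share): $686.53 × 0.001 = $0.69
Vision insurance premium: $43.46
Total deductions = $58.36 + $94.23 + $18.85 + $0.69 + $43.46 = $215.59
Net pay = $686.53 − $215.59 = $470.94

$470.94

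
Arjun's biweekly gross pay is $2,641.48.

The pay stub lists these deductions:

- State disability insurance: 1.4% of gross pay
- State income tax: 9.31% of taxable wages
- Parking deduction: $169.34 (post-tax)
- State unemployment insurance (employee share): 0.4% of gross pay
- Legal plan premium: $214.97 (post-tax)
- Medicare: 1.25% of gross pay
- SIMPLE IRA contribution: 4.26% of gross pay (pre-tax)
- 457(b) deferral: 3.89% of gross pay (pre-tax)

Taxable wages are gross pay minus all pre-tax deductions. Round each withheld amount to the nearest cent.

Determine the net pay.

$1,735.44

457(b) deferral: $2,641.48 × 0.0389 = $102.75
SIMPLE IRA contribution: $2,641.48 × 0.0426 = $112.53
Pre-tax total = $102.75 + $112.53 = $215.28
Taxable wages = $2,641.48 − $215.28 = $2,426.20
State income tax: $2,426.20 × 0.0931 = $225.88
State disability insurance: $2,641.48 × 0.014 = $36.98
Medicare: $2,641.48 × 0.0125 = $33.02
State unemployment insurance (employee share): $2,641.48 × 0.004 = $10.57
Parking deduction: $169.34
Legal plan premium: $214.97
Total deductions = $102.75 + $112.53 + $225.88 + $36.98 + $33.02 + $10.57 + $169.34 + $214.97 = $906.04
Net pay = $2,641.48 − $906.04 = $1,735.44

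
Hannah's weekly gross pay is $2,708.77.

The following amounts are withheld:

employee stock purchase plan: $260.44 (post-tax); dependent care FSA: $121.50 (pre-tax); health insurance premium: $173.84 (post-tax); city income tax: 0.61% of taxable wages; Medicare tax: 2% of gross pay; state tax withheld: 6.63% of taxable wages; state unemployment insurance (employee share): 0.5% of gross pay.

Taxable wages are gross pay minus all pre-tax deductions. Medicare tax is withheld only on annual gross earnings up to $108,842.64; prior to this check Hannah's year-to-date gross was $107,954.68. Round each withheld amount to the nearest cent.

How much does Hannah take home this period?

Dependent care FSA: $121.50
Taxable wages = $2,708.77 − $121.50 = $2,587.27
State tax withheld: $2,587.27 × 0.0663 = $171.54
City income tax: $2,587.27 × 0.0061 = $15.78
Medicare tax: only $108,842.64 − $107,954.68 = $887.96 of this check is subject → $887.96 × 0.02 = $17.76
State unemployment insurance (employee share): $2,708.77 × 0.005 = $13.54
Health insurance premium: $173.84
Employee stock purchase plan: $260.44
Total deductions = $121.50 + $171.54 + $15.78 + $17.76 + $13.54 + $173.84 + $260.44 = $774.40
Net pay = $2,708.77 − $774.40 = $1,934.37

$1,934.37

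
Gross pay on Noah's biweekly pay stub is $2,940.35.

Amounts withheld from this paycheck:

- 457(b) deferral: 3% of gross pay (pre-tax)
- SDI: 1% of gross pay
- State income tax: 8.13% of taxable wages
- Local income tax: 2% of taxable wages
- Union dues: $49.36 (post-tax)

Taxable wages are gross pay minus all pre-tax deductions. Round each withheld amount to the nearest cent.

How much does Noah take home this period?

$2,484.46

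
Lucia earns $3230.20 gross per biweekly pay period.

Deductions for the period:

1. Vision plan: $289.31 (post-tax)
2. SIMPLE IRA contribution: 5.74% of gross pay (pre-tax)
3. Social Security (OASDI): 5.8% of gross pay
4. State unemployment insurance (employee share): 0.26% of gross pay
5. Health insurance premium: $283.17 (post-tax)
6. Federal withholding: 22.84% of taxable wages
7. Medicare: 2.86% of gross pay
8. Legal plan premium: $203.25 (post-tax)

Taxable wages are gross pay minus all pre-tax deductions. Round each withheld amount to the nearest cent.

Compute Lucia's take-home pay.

SIMPLE IRA contribution: $3230.20 × 0.0574 = $185.41
Taxable wages = $3230.20 − $185.41 = $3044.79
Federal withholding: $3044.79 × 0.2284 = $695.43
State unemployment insurance (employee share): $3230.20 × 0.0026 = $8.40
Medicare: $3230.20 × 0.0286 = $92.38
Social Security (OASDI): $3230.20 × 0.058 = $187.35
Vision plan: $289.31
Health insurance premium: $283.17
Legal plan premium: $203.25
Total deductions = $185.41 + $695.43 + $8.40 + $92.38 + $187.35 + $289.31 + $283.17 + $203.25 = $1944.70
Net pay = $3230.20 − $1944.70 = $1285.50

$1285.50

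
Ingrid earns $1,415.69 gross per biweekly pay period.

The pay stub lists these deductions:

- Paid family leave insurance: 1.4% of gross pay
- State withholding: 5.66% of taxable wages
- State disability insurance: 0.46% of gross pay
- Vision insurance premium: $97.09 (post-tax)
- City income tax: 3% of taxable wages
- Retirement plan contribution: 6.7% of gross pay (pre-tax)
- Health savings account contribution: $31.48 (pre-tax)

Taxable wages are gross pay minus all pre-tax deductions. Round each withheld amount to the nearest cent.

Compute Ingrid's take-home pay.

$1,054.28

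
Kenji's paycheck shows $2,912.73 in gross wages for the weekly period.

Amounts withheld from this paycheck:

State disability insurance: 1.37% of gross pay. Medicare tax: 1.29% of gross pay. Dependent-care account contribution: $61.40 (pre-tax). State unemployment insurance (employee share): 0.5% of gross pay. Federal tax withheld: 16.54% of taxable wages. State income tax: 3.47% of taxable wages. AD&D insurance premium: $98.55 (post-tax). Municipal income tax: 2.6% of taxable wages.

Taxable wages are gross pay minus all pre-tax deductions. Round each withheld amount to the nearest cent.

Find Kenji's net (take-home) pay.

Dependent-care account contribution: $61.40
Taxable wages = $2,912.73 − $61.40 = $2,851.33
Municipal income tax: $2,851.33 × 0.026 = $74.13
State income tax: $2,851.33 × 0.0347 = $98.94
Federal tax withheld: $2,851.33 × 0.1654 = $471.61
State unemployment insurance (employee share): $2,912.73 × 0.005 = $14.56
Medicare tax: $2,912.73 × 0.0129 = $37.57
State disability insurance: $2,912.73 × 0.0137 = $39.90
AD&D insurance premium: $98.55
Total deductions = $61.40 + $74.13 + $98.94 + $471.61 + $14.56 + $37.57 + $39.90 + $98.55 = $896.66
Net pay = $2,912.73 − $896.66 = $2,016.07

$2,016.07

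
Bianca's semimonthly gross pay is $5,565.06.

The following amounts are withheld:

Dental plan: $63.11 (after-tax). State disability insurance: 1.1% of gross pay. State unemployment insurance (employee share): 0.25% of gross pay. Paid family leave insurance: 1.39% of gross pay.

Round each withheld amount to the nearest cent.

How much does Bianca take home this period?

$5,349.47

State unemployment insurance (employee share): $5,565.06 × 0.0025 = $13.91
State disability insurance: $5,565.06 × 0.011 = $61.22
Paid family leave insurance: $5,565.06 × 0.0139 = $77.35
Dental plan: $63.11
Total deductions = $13.91 + $61.22 + $77.35 + $63.11 = $215.59
Net pay = $5,565.06 − $215.59 = $5,349.47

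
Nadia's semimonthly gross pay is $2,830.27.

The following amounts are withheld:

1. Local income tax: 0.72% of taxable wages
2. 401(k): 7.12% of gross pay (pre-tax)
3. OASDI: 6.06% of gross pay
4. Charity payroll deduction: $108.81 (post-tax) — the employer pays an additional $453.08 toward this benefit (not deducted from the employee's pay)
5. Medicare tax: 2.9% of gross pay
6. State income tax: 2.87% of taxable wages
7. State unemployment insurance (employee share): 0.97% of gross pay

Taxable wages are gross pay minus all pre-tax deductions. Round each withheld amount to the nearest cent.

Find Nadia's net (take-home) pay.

$2,144.52

401(k): $2,830.27 × 0.0712 = $201.52
Taxable wages = $2,830.27 − $201.52 = $2,628.75
State income tax: $2,628.75 × 0.0287 = $75.45
Local income tax: $2,628.75 × 0.0072 = $18.93
State unemployment insurance (employee share): $2,830.27 × 0.0097 = $27.45
Medicare tax: $2,830.27 × 0.029 = $82.08
OASDI: $2,830.27 × 0.0606 = $171.51
Charity payroll deduction: $108.81
(Employer's $453.08 toward charity payroll deduction is not withheld from the employee.)
Total deductions = $201.52 + $75.45 + $18.93 + $27.45 + $82.08 + $171.51 + $108.81 = $685.75
Net pay = $2,830.27 − $685.75 = $2,144.52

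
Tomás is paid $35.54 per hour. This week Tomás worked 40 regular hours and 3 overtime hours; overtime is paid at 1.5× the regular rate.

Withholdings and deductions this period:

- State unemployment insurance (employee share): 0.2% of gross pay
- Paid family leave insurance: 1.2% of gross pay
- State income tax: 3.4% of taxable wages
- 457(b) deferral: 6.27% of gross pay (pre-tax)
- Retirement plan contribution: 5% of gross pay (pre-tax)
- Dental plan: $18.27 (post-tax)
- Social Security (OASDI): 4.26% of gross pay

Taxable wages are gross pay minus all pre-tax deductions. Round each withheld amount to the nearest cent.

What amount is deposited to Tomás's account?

Regular pay: 40 × $35.54 = $1,421.60
Overtime pay: 3 × $35.54 × 1.5 = $159.93
Gross pay = $1,421.60 + $159.93 = $1,581.53
457(b) deferral: $1,581.53 × 0.0627 = $99.16
Retirement plan contribution: $1,581.53 × 0.05 = $79.08
Pre-tax total = $99.16 + $79.08 = $178.24
Taxable wages = $1,581.53 − $178.24 = $1,403.29
State income tax: $1,403.29 × 0.034 = $47.71
Social Security (OASDI): $1,581.53 × 0.0426 = $67.37
Paid family leave insurance: $1,581.53 × 0.012 = $18.98
State unemployment insurance (employee share): $1,581.53 × 0.002 = $3.16
Dental plan: $18.27
Total deductions = $99.16 + $79.08 + $47.71 + $67.37 + $18.98 + $3.16 + $18.27 = $333.73
Net pay = $1,581.53 − $333.73 = $1,247.80

$1,247.80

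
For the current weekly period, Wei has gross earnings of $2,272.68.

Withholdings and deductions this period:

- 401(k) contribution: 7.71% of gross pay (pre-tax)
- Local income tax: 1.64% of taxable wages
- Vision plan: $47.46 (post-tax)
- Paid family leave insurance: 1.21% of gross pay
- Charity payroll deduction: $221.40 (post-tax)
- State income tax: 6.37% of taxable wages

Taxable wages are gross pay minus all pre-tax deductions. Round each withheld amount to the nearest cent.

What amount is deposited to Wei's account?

401(k) contribution: $2,272.68 × 0.0771 = $175.22
Taxable wages = $2,272.68 − $175.22 = $2,097.46
Local income tax: $2,097.46 × 0.0164 = $34.40
State income tax: $2,097.46 × 0.0637 = $133.61
Paid family leave insurance: $2,272.68 × 0.0121 = $27.50
Charity payroll deduction: $221.40
Vision plan: $47.46
Total deductions = $175.22 + $34.40 + $133.61 + $27.50 + $221.40 + $47.46 = $639.59
Net pay = $2,272.68 − $639.59 = $1,633.09

$1,633.09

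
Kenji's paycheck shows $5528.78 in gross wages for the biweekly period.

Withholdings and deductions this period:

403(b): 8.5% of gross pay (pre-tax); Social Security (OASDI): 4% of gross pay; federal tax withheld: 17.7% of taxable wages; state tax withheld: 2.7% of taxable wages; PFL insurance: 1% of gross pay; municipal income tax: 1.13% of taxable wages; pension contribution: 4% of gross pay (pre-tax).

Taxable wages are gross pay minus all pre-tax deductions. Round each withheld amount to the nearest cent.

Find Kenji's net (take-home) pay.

Pension contribution: $5528.78 × 0.04 = $221.15
403(b): $5528.78 × 0.085 = $469.95
Pre-tax total = $221.15 + $469.95 = $691.10
Taxable wages = $5528.78 − $691.10 = $4837.68
State tax withheld: $4837.68 × 0.027 = $130.62
Municipal income tax: $4837.68 × 0.0113 = $54.67
Federal tax withheld: $4837.68 × 0.177 = $856.27
PFL insurance: $5528.78 × 0.01 = $55.29
Social Security (OASDI): $5528.78 × 0.04 = $221.15
Total deductions = $221.15 + $469.95 + $130.62 + $54.67 + $856.27 + $55.29 + $221.15 = $2009.10
Net pay = $5528.78 − $2009.10 = $3519.68

$3519.68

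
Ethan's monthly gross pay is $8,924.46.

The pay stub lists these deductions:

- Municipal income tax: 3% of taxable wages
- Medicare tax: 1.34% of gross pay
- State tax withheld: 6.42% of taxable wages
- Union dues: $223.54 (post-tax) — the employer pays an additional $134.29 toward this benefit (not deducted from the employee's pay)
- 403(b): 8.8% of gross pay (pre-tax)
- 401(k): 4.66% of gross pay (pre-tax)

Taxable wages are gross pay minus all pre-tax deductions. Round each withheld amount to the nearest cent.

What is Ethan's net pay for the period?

$6,652.57

401(k): $8,924.46 × 0.0466 = $415.88
403(b): $8,924.46 × 0.088 = $785.35
Pre-tax total = $415.88 + $785.35 = $1,201.23
Taxable wages = $8,924.46 − $1,201.23 = $7,723.23
State tax withheld: $7,723.23 × 0.0642 = $495.83
Municipal income tax: $7,723.23 × 0.03 = $231.70
Medicare tax: $8,924.46 × 0.0134 = $119.59
Union dues: $223.54
(Employer's $134.29 toward union dues is not withheld from the employee.)
Total deductions = $415.88 + $785.35 + $495.83 + $231.70 + $119.59 + $223.54 = $2,271.89
Net pay = $8,924.46 − $2,271.89 = $6,652.57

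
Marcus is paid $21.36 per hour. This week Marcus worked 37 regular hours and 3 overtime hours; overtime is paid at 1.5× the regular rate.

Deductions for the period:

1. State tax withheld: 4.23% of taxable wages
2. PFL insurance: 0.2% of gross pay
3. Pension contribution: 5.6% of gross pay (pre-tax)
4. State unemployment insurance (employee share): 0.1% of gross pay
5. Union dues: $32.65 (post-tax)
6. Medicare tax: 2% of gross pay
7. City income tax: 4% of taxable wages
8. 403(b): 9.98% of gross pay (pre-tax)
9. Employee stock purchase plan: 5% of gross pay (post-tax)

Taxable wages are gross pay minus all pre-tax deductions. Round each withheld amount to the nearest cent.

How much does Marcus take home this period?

$589.39

Regular pay: 37 × $21.36 = $790.32
Overtime pay: 3 × $21.36 × 1.5 = $96.12
Gross pay = $790.32 + $96.12 = $886.44
403(b): $886.44 × 0.0998 = $88.47
Pension contribution: $886.44 × 0.056 = $49.64
Pre-tax total = $88.47 + $49.64 = $138.11
Taxable wages = $886.44 − $138.11 = $748.33
State tax withheld: $748.33 × 0.0423 = $31.65
City income tax: $748.33 × 0.04 = $29.93
State unemployment insurance (employee share): $886.44 × 0.001 = $0.89
Medicare tax: $886.44 × 0.02 = $17.73
PFL insurance: $886.44 × 0.002 = $1.77
Union dues: $32.65
Employee stock purchase plan: $886.44 × 0.05 = $44.32
Total deductions = $88.47 + $49.64 + $31.65 + $29.93 + $0.89 + $17.73 + $1.77 + $32.65 + $44.32 = $297.05
Net pay = $886.44 − $297.05 = $589.39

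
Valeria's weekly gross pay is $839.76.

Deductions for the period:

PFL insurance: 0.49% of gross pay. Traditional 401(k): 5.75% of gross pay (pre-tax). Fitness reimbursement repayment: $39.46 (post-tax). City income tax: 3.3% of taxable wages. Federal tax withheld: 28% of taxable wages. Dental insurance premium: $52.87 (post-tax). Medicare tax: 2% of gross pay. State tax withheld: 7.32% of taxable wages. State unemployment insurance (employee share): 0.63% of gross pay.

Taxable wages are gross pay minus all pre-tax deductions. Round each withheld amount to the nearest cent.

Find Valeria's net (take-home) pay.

Traditional 401(k): $839.76 × 0.0575 = $48.29
Taxable wages = $839.76 − $48.29 = $791.47
Federal tax withheld: $791.47 × 0.28 = $221.61
State tax withheld: $791.47 × 0.0732 = $57.94
City income tax: $791.47 × 0.033 = $26.12
Medicare tax: $839.76 × 0.02 = $16.80
State unemployment insurance (employee share): $839.76 × 0.0063 = $5.29
PFL insurance: $839.76 × 0.0049 = $4.11
Dental insurance premium: $52.87
Fitness reimbursement repayment: $39.46
Total deductions = $48.29 + $221.61 + $57.94 + $26.12 + $16.80 + $5.29 + $4.11 + $52.87 + $39.46 = $472.49
Net pay = $839.76 − $472.49 = $367.27

$367.27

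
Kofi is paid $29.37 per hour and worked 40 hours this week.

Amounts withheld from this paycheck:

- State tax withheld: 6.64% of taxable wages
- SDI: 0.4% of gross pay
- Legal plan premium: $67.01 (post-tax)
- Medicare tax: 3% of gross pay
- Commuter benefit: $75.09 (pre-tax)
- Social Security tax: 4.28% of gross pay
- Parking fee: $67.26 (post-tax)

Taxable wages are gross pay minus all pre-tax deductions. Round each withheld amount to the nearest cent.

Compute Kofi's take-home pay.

Gross pay: 40 × $29.37 = $1,174.80
Commuter benefit: $75.09
Taxable wages = $1,174.80 − $75.09 = $1,099.71
State tax withheld: $1,099.71 × 0.0664 = $73.02
Social Security tax: $1,174.80 × 0.0428 = $50.28
SDI: $1,174.80 × 0.004 = $4.70
Medicare tax: $1,174.80 × 0.03 = $35.24
Legal plan premium: $67.01
Parking fee: $67.26
Total deductions = $75.09 + $73.02 + $50.28 + $4.70 + $35.24 + $67.01 + $67.26 = $372.60
Net pay = $1,174.80 − $372.60 = $802.20

$802.20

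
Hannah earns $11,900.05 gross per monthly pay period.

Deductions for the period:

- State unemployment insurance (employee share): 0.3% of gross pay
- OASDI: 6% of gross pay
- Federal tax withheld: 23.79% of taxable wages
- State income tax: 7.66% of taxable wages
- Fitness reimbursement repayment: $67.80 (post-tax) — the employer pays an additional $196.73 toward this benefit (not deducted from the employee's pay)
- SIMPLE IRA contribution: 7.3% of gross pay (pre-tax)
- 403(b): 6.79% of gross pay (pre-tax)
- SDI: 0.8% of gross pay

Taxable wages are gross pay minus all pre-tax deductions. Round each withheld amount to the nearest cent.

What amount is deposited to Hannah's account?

403(b): $11,900.05 × 0.0679 = $808.01
SIMPLE IRA contribution: $11,900.05 × 0.073 = $868.70
Pre-tax total = $808.01 + $868.70 = $1,676.71
Taxable wages = $11,900.05 − $1,676.71 = $10,223.34
State income tax: $10,223.34 × 0.0766 = $783.11
Federal tax withheld: $10,223.34 × 0.2379 = $2,432.13
OASDI: $11,900.05 × 0.06 = $714.00
State unemployment insurance (employee share): $11,900.05 × 0.003 = $35.70
SDI: $11,900.05 × 0.008 = $95.20
Fitness reimbursement repayment: $67.80
(Employer's $196.73 toward fitness reimbursement repayment is not withheld from the employee.)
Total deductions = $808.01 + $868.70 + $783.11 + $2,432.13 + $714.00 + $35.70 + $95.20 + $67.80 = $5,804.65
Net pay = $11,900.05 − $5,804.65 = $6,095.40

$6,095.40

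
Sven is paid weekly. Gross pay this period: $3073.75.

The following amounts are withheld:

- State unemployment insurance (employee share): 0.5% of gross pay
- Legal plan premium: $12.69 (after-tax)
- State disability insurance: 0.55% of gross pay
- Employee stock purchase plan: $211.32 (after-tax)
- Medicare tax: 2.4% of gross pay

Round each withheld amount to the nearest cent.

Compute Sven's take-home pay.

$2743.69

State disability insurance: $3073.75 × 0.0055 = $16.91
State unemployment insurance (employee share): $3073.75 × 0.005 = $15.37
Medicare tax: $3073.75 × 0.024 = $73.77
Legal plan premium: $12.69
Employee stock purchase plan: $211.32
Total deductions = $16.91 + $15.37 + $73.77 + $12.69 + $211.32 = $330.06
Net pay = $3073.75 − $330.06 = $2743.69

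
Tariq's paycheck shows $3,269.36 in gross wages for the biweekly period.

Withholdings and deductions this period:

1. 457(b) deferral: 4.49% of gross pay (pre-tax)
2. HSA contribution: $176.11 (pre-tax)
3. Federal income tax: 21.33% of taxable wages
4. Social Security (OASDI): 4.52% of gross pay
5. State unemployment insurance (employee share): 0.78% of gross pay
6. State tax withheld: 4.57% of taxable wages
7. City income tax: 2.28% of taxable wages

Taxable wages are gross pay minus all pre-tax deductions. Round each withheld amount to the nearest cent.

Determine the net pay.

$1,942.87

HSA contribution: $176.11
457(b) deferral: $3,269.36 × 0.0449 = $146.79
Pre-tax total = $176.11 + $146.79 = $322.90
Taxable wages = $3,269.36 − $322.90 = $2,946.46
State tax withheld: $2,946.46 × 0.0457 = $134.65
City income tax: $2,946.46 × 0.0228 = $67.18
Federal income tax: $2,946.46 × 0.2133 = $628.48
Social Security (OASDI): $3,269.36 × 0.0452 = $147.78
State unemployment insurance (employee share): $3,269.36 × 0.0078 = $25.50
Total deductions = $176.11 + $146.79 + $134.65 + $67.18 + $628.48 + $147.78 + $25.50 = $1,326.49
Net pay = $3,269.36 − $1,326.49 = $1,942.87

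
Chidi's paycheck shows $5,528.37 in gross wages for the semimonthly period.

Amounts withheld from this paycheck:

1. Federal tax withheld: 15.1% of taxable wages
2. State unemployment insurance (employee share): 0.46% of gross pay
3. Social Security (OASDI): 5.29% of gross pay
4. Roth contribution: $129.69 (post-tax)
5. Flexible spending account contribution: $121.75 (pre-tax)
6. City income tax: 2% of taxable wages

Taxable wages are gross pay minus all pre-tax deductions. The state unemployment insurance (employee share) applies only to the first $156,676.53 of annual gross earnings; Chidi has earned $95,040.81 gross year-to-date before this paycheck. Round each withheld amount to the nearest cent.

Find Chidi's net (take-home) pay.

$4,034.52

Flexible spending account contribution: $121.75
Taxable wages = $5,528.37 − $121.75 = $5,406.62
Federal tax withheld: $5,406.62 × 0.151 = $816.40
City income tax: $5,406.62 × 0.02 = $108.13
Social Security (OASDI): $5,528.37 × 0.0529 = $292.45
State unemployment insurance (employee share): cap not yet reached, full $5,528.37 is subject → $5,528.37 × 0.0046 = $25.43
Roth contribution: $129.69
Total deductions = $121.75 + $816.40 + $108.13 + $292.45 + $25.43 + $129.69 = $1,493.85
Net pay = $5,528.37 − $1,493.85 = $4,034.52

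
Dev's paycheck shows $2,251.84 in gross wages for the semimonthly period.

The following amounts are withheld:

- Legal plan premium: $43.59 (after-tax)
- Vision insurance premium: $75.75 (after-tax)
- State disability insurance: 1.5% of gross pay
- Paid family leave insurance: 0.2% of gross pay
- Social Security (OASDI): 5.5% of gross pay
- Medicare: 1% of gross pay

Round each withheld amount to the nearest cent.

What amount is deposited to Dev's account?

$1,947.85

Social Security (OASDI): $2,251.84 × 0.055 = $123.85
Paid family leave insurance: $2,251.84 × 0.002 = $4.50
Medicare: $2,251.84 × 0.01 = $22.52
State disability insurance: $2,251.84 × 0.015 = $33.78
Vision insurance premium: $75.75
Legal plan premium: $43.59
Total deductions = $123.85 + $4.50 + $22.52 + $33.78 + $75.75 + $43.59 = $303.99
Net pay = $2,251.84 − $303.99 = $1,947.85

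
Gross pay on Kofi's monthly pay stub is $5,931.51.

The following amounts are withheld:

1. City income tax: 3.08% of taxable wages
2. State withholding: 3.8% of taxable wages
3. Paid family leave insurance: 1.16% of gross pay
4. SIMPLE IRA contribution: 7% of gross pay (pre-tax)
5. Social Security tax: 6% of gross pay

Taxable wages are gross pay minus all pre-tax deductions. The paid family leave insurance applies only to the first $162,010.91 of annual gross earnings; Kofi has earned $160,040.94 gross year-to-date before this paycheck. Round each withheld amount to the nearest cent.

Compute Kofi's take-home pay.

SIMPLE IRA contribution: $5,931.51 × 0.07 = $415.21
Taxable wages = $5,931.51 − $415.21 = $5,516.30
City income tax: $5,516.30 × 0.0308 = $169.90
State withholding: $5,516.30 × 0.038 = $209.62
Social Security tax: $5,931.51 × 0.06 = $355.89
Paid family leave insurance: only $162,010.91 − $160,040.94 = $1,969.97 of this check is subject → $1,969.97 × 0.0116 = $22.85
Total deductions = $415.21 + $169.90 + $209.62 + $355.89 + $22.85 = $1,173.47
Net pay = $5,931.51 − $1,173.47 = $4,758.04

$4,758.04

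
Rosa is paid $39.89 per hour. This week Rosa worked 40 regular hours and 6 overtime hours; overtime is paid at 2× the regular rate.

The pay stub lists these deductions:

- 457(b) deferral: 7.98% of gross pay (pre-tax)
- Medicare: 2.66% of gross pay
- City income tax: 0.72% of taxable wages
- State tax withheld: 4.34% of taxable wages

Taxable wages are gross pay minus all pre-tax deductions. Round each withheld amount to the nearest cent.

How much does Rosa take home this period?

Regular pay: 40 × $39.89 = $1,595.60
Overtime pay: 6 × $39.89 × 2 = $478.68
Gross pay = $1,595.60 + $478.68 = $2,074.28
457(b) deferral: $2,074.28 × 0.0798 = $165.53
Taxable wages = $2,074.28 − $165.53 = $1,908.75
State tax withheld: $1,908.75 × 0.0434 = $82.84
City income tax: $1,908.75 × 0.0072 = $13.74
Medicare: $2,074.28 × 0.0266 = $55.18
Total deductions = $165.53 + $82.84 + $13.74 + $55.18 = $317.29
Net pay = $2,074.28 − $317.29 = $1,756.99

$1,756.99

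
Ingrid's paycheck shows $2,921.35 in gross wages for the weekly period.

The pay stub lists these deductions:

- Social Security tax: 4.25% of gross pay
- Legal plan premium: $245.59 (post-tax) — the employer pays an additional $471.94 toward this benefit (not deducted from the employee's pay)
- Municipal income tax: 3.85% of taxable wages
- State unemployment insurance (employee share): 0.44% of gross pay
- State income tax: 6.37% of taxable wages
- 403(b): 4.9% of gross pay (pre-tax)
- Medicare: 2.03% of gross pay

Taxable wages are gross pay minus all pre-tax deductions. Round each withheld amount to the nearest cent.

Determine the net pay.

$2,052.37

403(b): $2,921.35 × 0.049 = $143.15
Taxable wages = $2,921.35 − $143.15 = $2,778.20
Municipal income tax: $2,778.20 × 0.0385 = $106.96
State income tax: $2,778.20 × 0.0637 = $176.97
State unemployment insurance (employee share): $2,921.35 × 0.0044 = $12.85
Medicare: $2,921.35 × 0.0203 = $59.30
Social Security tax: $2,921.35 × 0.0425 = $124.16
Legal plan premium: $245.59
(Employer's $471.94 toward legal plan premium is not withheld from the employee.)
Total deductions = $143.15 + $106.96 + $176.97 + $12.85 + $59.30 + $124.16 + $245.59 = $868.98
Net pay = $2,921.35 − $868.98 = $2,052.37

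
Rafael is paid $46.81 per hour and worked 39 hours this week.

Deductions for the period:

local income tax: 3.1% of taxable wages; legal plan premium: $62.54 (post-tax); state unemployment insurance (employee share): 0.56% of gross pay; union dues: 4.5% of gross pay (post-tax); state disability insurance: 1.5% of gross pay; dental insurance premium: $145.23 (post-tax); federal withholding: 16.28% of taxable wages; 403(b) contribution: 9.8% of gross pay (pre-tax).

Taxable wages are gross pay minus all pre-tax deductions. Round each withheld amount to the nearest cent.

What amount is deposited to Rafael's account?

$1,000.03

Gross pay: 39 × $46.81 = $1,825.59
403(b) contribution: $1,825.59 × 0.098 = $178.91
Taxable wages = $1,825.59 − $178.91 = $1,646.68
Local income tax: $1,646.68 × 0.031 = $51.05
Federal withholding: $1,646.68 × 0.1628 = $268.08
State disability insurance: $1,825.59 × 0.015 = $27.38
State unemployment insurance (employee share): $1,825.59 × 0.0056 = $10.22
Legal plan premium: $62.54
Dental insurance premium: $145.23
Union dues: $1,825.59 × 0.045 = $82.15
Total deductions = $178.91 + $51.05 + $268.08 + $27.38 + $10.22 + $62.54 + $145.23 + $82.15 = $825.56
Net pay = $1,825.59 − $825.56 = $1,000.03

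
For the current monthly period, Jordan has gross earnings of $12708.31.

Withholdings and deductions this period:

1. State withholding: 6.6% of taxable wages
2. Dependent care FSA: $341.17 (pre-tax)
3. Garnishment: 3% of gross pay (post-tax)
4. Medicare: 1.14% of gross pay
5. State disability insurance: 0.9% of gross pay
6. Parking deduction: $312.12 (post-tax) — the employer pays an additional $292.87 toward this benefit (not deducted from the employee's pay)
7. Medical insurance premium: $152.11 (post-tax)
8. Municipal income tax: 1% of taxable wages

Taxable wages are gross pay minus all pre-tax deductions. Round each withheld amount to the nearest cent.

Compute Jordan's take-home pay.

$10322.52

Dependent care FSA: $341.17
Taxable wages = $12708.31 − $341.17 = $12367.14
State withholding: $12367.14 × 0.066 = $816.23
Municipal income tax: $12367.14 × 0.01 = $123.67
State disability insurance: $12708.31 × 0.009 = $114.37
Medicare: $12708.31 × 0.0114 = $144.87
Parking deduction: $312.12
Garnishment: $12708.31 × 0.03 = $381.25
Medical insurance premium: $152.11
(Employer's $292.87 toward parking deduction is not withheld from the employee.)
Total deductions = $341.17 + $816.23 + $123.67 + $114.37 + $144.87 + $312.12 + $381.25 + $152.11 = $2385.79
Net pay = $12708.31 − $2385.79 = $10322.52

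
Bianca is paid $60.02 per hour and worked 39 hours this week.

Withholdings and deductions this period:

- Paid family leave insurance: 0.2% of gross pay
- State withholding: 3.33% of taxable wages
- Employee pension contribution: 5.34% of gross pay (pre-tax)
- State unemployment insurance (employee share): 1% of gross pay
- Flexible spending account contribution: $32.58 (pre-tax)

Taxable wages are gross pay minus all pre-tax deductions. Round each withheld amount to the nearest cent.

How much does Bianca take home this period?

$2,082.41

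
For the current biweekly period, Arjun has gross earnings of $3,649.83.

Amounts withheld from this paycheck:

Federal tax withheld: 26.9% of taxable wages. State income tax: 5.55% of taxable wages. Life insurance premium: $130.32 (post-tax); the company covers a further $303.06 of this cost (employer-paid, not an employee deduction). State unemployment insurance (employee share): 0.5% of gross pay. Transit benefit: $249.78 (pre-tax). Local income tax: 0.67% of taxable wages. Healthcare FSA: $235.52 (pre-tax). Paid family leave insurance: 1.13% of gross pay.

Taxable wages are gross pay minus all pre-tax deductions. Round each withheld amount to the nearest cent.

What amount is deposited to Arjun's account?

Healthcare FSA: $235.52
Transit benefit: $249.78
Pre-tax total = $235.52 + $249.78 = $485.30
Taxable wages = $3,649.83 − $485.30 = $3,164.53
Local income tax: $3,164.53 × 0.0067 = $21.20
State income tax: $3,164.53 × 0.0555 = $175.63
Federal tax withheld: $3,164.53 × 0.269 = $851.26
State unemployment insurance (employee share): $3,649.83 × 0.005 = $18.25
Paid family leave insurance: $3,649.83 × 0.0113 = $41.24
Life insurance premium: $130.32
(Employer's $303.06 toward life insurance premium is not withheld from the employee.)
Total deductions = $235.52 + $249.78 + $21.20 + $175.63 + $851.26 + $18.25 + $41.24 + $130.32 = $1,723.20
Net pay = $3,649.83 − $1,723.20 = $1,926.63

$1,926.63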